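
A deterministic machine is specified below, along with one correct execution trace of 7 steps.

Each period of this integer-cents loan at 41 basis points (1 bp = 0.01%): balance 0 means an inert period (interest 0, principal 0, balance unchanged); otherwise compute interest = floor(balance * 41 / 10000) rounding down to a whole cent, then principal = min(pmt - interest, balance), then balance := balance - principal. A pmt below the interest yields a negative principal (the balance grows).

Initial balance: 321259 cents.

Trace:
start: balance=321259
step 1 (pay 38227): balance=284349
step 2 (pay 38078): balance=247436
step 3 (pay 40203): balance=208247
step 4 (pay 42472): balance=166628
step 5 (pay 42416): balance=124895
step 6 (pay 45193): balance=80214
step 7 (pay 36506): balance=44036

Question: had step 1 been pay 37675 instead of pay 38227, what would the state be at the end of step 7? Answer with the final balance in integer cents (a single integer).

44603

(re-executing from step 1 with the substitution; state before step 1: balance=321259)
step 1 (pay 37675): balance=284901
step 2 (pay 38078): balance=247991
step 3 (pay 40203): balance=208804
step 4 (pay 42472): balance=167188
step 5 (pay 42416): balance=125457
step 6 (pay 45193): balance=80778
step 7 (pay 36506): balance=44603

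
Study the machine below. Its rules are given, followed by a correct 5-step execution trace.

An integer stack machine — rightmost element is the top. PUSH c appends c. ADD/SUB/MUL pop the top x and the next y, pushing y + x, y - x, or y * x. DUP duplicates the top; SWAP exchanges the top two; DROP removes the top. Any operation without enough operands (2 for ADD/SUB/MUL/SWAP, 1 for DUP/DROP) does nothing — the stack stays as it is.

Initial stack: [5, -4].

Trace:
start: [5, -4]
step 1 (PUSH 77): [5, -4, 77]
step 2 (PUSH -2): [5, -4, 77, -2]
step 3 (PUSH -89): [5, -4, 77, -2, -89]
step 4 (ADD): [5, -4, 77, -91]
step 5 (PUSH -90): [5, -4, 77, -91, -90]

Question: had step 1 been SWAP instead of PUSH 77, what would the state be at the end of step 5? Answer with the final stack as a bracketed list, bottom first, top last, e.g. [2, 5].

[-4, 5, -91, -90]

(re-executing from step 1 with the substitution; state before step 1: [5, -4])
step 1 (SWAP): [-4, 5]
step 2 (PUSH -2): [-4, 5, -2]
step 3 (PUSH -89): [-4, 5, -2, -89]
step 4 (ADD): [-4, 5, -91]
step 5 (PUSH -90): [-4, 5, -91, -90]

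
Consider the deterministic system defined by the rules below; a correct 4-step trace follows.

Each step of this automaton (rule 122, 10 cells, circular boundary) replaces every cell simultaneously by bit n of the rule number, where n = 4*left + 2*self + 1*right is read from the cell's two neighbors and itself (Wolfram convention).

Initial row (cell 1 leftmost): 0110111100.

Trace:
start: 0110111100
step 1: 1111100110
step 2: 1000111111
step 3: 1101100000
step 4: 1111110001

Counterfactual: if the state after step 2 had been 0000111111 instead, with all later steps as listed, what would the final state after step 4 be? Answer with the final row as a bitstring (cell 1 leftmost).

1111110011

state after step 2 := 0000111111
step 3: 1001100001
step 4: 1111110011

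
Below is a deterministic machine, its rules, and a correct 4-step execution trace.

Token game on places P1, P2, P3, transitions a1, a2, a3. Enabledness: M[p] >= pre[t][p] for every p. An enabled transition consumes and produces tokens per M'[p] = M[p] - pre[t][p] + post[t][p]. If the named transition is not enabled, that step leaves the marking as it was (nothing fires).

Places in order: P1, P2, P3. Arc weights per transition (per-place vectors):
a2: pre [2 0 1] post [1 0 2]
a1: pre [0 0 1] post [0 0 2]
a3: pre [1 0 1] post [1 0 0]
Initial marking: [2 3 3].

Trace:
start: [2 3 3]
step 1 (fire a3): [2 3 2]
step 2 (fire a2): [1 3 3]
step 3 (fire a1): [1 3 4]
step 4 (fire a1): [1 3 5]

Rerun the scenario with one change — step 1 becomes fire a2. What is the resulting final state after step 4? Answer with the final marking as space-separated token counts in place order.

(re-executing from step 1 with the substitution; state before step 1: [2 3 3])
step 1 (fire a2): [1 3 4]
step 2 (fire a2): [1 3 4]
step 3 (fire a1): [1 3 5]
step 4 (fire a1): [1 3 6]

1 3 6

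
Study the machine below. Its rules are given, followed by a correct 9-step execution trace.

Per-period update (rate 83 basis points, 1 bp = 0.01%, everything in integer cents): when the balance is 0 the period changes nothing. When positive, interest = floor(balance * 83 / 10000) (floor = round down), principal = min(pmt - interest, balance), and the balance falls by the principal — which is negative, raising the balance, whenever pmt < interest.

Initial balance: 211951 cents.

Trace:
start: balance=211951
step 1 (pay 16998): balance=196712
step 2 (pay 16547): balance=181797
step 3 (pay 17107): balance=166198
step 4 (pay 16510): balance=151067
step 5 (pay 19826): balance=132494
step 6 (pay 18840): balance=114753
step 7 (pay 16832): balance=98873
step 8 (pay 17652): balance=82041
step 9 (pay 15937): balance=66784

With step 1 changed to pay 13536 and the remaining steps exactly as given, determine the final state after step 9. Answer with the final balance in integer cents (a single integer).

(re-executing from step 1 with the substitution; state before step 1: balance=211951)
step 1 (pay 13536): balance=200174
step 2 (pay 16547): balance=185288
step 3 (pay 17107): balance=169718
step 4 (pay 16510): balance=154616
step 5 (pay 19826): balance=136073
step 6 (pay 18840): balance=118362
step 7 (pay 16832): balance=102512
step 8 (pay 17652): balance=85710
step 9 (pay 15937): balance=70484

70484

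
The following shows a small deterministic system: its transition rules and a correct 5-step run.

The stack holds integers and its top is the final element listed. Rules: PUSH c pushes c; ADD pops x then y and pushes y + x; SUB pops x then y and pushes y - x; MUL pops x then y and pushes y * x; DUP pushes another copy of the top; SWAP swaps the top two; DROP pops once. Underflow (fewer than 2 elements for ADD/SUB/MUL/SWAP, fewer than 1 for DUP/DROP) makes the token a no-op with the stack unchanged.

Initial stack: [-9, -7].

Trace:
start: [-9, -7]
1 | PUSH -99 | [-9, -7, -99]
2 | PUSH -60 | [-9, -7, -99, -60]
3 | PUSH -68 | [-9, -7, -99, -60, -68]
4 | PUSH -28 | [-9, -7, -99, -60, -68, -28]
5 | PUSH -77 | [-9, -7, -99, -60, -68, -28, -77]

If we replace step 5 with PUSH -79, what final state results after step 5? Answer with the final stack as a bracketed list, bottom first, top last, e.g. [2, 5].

[-9, -7, -99, -60, -68, -28, -79]

(re-executing from step 5 with the substitution; state before step 5: [-9, -7, -99, -60, -68, -28])
5 | PUSH -79 | [-9, -7, -99, -60, -68, -28, -79]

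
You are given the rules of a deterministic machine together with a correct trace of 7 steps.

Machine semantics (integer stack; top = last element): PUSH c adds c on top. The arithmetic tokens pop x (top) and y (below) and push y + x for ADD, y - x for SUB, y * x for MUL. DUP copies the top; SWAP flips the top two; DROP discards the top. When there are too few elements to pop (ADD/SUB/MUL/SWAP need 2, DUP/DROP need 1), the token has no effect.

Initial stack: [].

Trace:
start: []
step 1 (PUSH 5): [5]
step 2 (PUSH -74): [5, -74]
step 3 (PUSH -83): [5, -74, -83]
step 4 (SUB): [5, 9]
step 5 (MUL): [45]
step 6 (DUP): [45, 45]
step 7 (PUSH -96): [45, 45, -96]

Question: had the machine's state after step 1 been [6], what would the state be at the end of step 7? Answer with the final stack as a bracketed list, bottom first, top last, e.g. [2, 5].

[54, 54, -96]

state after step 1 := [6]
step 2 (PUSH -74): [6, -74]
step 3 (PUSH -83): [6, -74, -83]
step 4 (SUB): [6, 9]
step 5 (MUL): [54]
step 6 (DUP): [54, 54]
step 7 (PUSH -96): [54, 54, -96]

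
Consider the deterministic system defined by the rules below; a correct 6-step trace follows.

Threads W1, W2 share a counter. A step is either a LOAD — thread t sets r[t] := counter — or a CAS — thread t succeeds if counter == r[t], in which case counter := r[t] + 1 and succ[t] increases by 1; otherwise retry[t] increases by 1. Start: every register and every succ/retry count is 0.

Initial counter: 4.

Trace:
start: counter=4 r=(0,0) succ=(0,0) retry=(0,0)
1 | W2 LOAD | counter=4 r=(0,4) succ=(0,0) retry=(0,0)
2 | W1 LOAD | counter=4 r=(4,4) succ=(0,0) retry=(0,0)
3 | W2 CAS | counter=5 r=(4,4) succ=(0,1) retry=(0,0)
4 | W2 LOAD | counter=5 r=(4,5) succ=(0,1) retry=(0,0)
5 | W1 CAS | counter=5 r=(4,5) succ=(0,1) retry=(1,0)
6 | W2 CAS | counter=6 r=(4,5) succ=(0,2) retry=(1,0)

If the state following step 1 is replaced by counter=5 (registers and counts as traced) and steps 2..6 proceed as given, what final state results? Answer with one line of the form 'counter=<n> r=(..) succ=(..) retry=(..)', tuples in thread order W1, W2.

counter=6 r=(5,5) succ=(1,0) retry=(0,2)

state after step 1 := counter=5 r=(0,4) succ=(0,0) retry=(0,0)
2 | W1 LOAD | counter=5 r=(5,4) succ=(0,0) retry=(0,0)
3 | W2 CAS | counter=5 r=(5,4) succ=(0,0) retry=(0,1)
4 | W2 LOAD | counter=5 r=(5,5) succ=(0,0) retry=(0,1)
5 | W1 CAS | counter=6 r=(5,5) succ=(1,0) retry=(0,1)
6 | W2 CAS | counter=6 r=(5,5) succ=(1,0) retry=(0,2)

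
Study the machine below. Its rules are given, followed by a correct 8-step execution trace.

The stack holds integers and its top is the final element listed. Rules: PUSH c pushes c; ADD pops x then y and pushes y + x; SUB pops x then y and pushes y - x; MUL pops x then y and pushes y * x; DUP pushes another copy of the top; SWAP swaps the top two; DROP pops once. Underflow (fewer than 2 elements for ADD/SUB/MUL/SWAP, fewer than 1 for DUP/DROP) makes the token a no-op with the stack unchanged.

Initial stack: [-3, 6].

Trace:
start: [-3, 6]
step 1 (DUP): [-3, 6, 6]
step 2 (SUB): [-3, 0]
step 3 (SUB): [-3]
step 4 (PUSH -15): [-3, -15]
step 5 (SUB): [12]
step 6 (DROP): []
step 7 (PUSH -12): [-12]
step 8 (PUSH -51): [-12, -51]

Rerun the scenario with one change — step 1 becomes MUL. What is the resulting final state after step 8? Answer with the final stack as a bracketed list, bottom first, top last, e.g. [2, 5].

[-12, -51]

(re-executing from step 1 with the substitution; state before step 1: [-3, 6])
step 1 (MUL): [-18]
step 2 (SUB): [-18]
step 3 (SUB): [-18]
step 4 (PUSH -15): [-18, -15]
step 5 (SUB): [-3]
step 6 (DROP): []
step 7 (PUSH -12): [-12]
step 8 (PUSH -51): [-12, -51]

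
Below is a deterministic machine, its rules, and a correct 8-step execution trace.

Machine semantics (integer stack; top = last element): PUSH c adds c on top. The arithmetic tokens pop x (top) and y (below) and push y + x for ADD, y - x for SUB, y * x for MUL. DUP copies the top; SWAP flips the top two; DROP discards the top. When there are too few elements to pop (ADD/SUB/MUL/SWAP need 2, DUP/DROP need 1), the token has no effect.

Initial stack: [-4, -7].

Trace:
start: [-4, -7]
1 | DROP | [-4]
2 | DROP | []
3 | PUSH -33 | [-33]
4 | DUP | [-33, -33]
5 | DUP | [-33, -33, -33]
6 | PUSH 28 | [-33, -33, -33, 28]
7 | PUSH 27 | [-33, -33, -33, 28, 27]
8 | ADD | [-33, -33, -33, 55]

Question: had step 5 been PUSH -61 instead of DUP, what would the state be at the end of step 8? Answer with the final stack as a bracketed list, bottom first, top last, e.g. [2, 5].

[-33, -33, -61, 55]

(re-executing from step 5 with the substitution; state before step 5: [-33, -33])
5 | PUSH -61 | [-33, -33, -61]
6 | PUSH 28 | [-33, -33, -61, 28]
7 | PUSH 27 | [-33, -33, -61, 28, 27]
8 | ADD | [-33, -33, -61, 55]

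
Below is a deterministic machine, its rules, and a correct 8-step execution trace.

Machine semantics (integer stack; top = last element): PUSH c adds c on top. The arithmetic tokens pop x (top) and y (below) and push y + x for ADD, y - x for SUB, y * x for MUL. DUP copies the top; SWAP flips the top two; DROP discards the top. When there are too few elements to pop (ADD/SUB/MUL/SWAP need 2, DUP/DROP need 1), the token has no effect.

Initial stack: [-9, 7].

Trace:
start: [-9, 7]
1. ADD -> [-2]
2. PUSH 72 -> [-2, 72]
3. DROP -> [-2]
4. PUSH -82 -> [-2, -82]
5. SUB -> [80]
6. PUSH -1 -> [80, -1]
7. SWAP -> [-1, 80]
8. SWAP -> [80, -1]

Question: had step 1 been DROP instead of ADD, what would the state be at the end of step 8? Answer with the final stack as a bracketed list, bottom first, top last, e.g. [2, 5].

(re-executing from step 1 with the substitution; state before step 1: [-9, 7])
1. DROP -> [-9]
2. PUSH 72 -> [-9, 72]
3. DROP -> [-9]
4. PUSH -82 -> [-9, -82]
5. SUB -> [73]
6. PUSH -1 -> [73, -1]
7. SWAP -> [-1, 73]
8. SWAP -> [73, -1]

[73, -1]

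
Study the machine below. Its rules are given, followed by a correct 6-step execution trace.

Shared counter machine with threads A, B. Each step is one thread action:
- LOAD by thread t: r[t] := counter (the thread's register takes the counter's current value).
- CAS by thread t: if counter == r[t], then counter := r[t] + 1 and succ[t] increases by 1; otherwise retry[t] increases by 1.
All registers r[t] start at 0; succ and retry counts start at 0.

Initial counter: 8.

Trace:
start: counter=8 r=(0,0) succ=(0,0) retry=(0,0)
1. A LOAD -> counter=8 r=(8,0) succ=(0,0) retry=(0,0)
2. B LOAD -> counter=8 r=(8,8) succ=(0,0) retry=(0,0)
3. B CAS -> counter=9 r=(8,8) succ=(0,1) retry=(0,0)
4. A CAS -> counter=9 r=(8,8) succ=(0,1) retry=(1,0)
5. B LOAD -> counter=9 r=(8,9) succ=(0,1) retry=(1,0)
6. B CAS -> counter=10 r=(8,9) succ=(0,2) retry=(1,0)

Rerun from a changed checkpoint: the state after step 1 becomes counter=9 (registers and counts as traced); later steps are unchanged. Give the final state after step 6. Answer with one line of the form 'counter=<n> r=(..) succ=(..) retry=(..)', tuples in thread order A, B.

counter=11 r=(8,10) succ=(0,2) retry=(1,0)

state after step 1 := counter=9 r=(8,0) succ=(0,0) retry=(0,0)
2. B LOAD -> counter=9 r=(8,9) succ=(0,0) retry=(0,0)
3. B CAS -> counter=10 r=(8,9) succ=(0,1) retry=(0,0)
4. A CAS -> counter=10 r=(8,9) succ=(0,1) retry=(1,0)
5. B LOAD -> counter=10 r=(8,10) succ=(0,1) retry=(1,0)
6. B CAS -> counter=11 r=(8,10) succ=(0,2) retry=(1,0)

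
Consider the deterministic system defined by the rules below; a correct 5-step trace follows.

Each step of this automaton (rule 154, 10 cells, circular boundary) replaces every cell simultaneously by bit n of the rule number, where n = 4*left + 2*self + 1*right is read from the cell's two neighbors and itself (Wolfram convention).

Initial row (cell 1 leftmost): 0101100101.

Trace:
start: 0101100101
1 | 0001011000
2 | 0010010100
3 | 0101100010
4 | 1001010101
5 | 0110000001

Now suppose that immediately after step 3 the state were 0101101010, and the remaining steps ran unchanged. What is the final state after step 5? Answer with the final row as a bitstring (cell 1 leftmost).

0110100011

state after step 3 := 0101101010
4 | 1001000001
5 | 0110100011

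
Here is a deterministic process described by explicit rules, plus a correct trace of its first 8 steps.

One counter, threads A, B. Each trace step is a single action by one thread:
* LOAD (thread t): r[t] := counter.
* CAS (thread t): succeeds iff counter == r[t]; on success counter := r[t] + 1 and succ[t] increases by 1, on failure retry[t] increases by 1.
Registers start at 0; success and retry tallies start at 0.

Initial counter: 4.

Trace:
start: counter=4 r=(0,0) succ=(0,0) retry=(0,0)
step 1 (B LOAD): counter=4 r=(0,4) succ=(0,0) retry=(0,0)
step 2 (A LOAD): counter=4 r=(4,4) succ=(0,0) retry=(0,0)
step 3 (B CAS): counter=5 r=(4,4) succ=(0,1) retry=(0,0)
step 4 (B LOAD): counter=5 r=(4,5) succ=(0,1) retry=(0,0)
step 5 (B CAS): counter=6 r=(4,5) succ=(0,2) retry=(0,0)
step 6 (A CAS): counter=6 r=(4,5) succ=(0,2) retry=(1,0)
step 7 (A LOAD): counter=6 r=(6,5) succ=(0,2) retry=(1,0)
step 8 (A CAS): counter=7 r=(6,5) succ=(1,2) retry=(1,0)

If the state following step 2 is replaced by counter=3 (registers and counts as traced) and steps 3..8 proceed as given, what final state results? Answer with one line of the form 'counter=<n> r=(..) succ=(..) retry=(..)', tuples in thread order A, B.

state after step 2 := counter=3 r=(4,4) succ=(0,0) retry=(0,0)
step 3 (B CAS): counter=3 r=(4,4) succ=(0,0) retry=(0,1)
step 4 (B LOAD): counter=3 r=(4,3) succ=(0,0) retry=(0,1)
step 5 (B CAS): counter=4 r=(4,3) succ=(0,1) retry=(0,1)
step 6 (A CAS): counter=5 r=(4,3) succ=(1,1) retry=(0,1)
step 7 (A LOAD): counter=5 r=(5,3) succ=(1,1) retry=(0,1)
step 8 (A CAS): counter=6 r=(5,3) succ=(2,1) retry=(0,1)

counter=6 r=(5,3) succ=(2,1) retry=(0,1)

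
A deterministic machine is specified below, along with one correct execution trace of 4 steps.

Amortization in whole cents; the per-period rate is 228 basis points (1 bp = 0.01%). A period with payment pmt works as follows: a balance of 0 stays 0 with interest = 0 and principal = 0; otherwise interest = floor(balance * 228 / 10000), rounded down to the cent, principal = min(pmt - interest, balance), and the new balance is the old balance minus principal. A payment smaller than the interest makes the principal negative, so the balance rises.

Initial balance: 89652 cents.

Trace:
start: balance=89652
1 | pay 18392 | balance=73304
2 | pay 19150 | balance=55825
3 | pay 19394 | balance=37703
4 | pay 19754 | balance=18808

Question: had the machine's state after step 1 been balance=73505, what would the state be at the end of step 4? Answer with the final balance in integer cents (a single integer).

19023

state after step 1 := balance=73505
2 | pay 19150 | balance=56030
3 | pay 19394 | balance=37913
4 | pay 19754 | balance=19023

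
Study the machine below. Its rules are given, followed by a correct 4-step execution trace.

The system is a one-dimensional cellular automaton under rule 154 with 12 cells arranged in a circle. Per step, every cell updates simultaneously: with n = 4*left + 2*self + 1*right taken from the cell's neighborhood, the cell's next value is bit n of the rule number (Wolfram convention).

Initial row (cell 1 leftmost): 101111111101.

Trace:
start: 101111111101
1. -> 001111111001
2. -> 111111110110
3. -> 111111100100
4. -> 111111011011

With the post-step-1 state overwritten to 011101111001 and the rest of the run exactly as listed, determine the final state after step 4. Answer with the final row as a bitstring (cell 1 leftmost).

state after step 1 := 011101111001
2. -> 011001110110
3. -> 110111100101
4. -> 100111011001

100111011001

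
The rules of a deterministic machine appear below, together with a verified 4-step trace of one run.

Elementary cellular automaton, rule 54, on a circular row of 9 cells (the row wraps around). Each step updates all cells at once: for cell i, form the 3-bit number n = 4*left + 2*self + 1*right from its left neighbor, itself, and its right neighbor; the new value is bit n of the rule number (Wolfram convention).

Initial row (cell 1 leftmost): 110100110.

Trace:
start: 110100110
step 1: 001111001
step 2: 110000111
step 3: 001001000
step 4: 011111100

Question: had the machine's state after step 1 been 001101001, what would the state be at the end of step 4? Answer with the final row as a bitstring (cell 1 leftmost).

state after step 1 := 001101001
step 2: 110011111
step 3: 001100000
step 4: 010010000

010010000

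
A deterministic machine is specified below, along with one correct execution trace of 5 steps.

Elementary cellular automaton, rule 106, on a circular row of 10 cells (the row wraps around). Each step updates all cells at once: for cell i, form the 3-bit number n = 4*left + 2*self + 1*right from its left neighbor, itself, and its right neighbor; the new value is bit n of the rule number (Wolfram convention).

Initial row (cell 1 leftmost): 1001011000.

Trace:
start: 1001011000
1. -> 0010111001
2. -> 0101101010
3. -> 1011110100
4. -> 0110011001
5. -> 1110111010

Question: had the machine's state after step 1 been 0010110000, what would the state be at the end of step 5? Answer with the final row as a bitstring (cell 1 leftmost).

1100100010

state after step 1 := 0010110000
2. -> 0101110000
3. -> 1011010000
4. -> 0111100001
5. -> 1100100010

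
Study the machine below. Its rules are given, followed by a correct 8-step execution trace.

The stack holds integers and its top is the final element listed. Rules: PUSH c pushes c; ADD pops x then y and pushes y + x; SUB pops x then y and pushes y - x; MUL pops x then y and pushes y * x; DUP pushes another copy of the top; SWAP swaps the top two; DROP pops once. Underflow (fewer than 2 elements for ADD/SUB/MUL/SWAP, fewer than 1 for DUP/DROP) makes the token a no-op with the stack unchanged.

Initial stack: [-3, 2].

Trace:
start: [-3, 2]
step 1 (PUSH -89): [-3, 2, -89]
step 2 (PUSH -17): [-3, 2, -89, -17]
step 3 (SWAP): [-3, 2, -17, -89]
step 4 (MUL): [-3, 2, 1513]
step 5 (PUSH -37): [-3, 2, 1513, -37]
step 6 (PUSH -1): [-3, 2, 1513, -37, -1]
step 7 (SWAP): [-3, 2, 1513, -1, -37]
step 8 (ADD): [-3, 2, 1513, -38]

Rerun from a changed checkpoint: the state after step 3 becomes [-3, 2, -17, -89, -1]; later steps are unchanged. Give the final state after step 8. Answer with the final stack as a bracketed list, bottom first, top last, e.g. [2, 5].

state after step 3 := [-3, 2, -17, -89, -1]
step 4 (MUL): [-3, 2, -17, 89]
step 5 (PUSH -37): [-3, 2, -17, 89, -37]
step 6 (PUSH -1): [-3, 2, -17, 89, -37, -1]
step 7 (SWAP): [-3, 2, -17, 89, -1, -37]
step 8 (ADD): [-3, 2, -17, 89, -38]

[-3, 2, -17, 89, -38]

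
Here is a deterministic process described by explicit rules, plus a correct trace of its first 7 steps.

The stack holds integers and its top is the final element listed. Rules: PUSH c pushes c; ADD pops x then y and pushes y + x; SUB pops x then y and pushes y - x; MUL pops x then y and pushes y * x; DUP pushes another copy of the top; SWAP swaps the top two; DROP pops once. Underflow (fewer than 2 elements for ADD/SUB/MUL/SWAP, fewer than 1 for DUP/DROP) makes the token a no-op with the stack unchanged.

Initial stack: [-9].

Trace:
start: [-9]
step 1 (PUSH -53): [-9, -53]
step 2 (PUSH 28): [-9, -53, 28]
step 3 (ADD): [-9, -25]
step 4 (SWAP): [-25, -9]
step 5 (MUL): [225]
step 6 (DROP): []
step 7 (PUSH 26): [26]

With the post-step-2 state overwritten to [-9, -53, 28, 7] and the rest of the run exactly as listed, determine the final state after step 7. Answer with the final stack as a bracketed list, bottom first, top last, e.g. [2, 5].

[-9, 26]

state after step 2 := [-9, -53, 28, 7]
step 3 (ADD): [-9, -53, 35]
step 4 (SWAP): [-9, 35, -53]
step 5 (MUL): [-9, -1855]
step 6 (DROP): [-9]
step 7 (PUSH 26): [-9, 26]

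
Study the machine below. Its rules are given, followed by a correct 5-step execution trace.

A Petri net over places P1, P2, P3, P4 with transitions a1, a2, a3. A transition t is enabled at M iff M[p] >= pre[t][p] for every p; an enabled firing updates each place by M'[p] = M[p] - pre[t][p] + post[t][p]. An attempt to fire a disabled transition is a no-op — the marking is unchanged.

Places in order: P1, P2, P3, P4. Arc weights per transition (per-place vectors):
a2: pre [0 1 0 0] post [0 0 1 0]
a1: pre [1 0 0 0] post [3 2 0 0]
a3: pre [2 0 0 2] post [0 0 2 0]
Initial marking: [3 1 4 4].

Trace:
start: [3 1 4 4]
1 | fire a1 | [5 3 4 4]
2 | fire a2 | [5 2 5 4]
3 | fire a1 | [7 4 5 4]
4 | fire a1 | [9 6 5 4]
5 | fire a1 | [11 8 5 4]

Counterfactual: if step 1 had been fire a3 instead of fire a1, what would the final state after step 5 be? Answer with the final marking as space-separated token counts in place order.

7 6 7 2

(re-executing from step 1 with the substitution; state before step 1: [3 1 4 4])
1 | fire a3 | [1 1 6 2]
2 | fire a2 | [1 0 7 2]
3 | fire a1 | [3 2 7 2]
4 | fire a1 | [5 4 7 2]
5 | fire a1 | [7 6 7 2]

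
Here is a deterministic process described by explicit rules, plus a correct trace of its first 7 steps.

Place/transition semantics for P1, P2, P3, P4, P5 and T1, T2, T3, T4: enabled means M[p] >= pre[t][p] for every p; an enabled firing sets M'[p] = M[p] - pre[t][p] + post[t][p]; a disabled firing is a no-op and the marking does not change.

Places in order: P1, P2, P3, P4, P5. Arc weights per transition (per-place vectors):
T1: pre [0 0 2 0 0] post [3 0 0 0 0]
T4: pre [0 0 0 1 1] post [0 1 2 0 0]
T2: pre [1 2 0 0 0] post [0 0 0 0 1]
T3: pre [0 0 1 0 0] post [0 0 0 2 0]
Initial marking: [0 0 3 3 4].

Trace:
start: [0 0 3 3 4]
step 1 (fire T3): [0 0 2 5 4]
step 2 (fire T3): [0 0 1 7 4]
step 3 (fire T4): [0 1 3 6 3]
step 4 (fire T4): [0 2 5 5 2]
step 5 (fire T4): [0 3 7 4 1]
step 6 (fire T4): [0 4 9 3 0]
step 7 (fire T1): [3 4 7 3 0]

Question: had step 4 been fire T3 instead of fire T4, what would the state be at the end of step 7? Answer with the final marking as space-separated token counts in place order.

3 3 4 6 1

(re-executing from step 4 with the substitution; state before step 4: [0 1 3 6 3])
step 4 (fire T3): [0 1 2 8 3]
step 5 (fire T4): [0 2 4 7 2]
step 6 (fire T4): [0 3 6 6 1]
step 7 (fire T1): [3 3 4 6 1]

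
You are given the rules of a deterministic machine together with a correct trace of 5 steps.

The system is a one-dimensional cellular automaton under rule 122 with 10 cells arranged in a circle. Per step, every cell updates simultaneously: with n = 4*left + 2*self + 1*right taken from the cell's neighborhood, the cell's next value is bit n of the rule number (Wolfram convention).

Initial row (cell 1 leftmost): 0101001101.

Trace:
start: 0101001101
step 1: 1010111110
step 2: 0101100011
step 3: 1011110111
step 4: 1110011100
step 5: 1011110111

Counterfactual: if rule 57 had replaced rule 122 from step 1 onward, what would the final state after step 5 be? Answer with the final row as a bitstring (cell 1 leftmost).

1010101010

(re-executing steps 1..5 under rule 57; state before step 1: 0101001101)
step 1: 1010101010
step 2: 0101010101
step 3: 1010101010
step 4: 0101010101
step 5: 1010101010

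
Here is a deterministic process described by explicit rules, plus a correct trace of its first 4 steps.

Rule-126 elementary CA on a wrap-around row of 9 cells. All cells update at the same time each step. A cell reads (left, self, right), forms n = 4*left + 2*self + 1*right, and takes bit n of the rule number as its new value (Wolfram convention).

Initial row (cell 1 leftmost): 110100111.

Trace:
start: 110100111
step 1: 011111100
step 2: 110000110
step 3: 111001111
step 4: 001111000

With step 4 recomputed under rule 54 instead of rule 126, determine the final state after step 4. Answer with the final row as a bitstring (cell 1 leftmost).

(re-executing step 4 under rule 54; state before step 4: 111001111)
step 4: 000110000

000110000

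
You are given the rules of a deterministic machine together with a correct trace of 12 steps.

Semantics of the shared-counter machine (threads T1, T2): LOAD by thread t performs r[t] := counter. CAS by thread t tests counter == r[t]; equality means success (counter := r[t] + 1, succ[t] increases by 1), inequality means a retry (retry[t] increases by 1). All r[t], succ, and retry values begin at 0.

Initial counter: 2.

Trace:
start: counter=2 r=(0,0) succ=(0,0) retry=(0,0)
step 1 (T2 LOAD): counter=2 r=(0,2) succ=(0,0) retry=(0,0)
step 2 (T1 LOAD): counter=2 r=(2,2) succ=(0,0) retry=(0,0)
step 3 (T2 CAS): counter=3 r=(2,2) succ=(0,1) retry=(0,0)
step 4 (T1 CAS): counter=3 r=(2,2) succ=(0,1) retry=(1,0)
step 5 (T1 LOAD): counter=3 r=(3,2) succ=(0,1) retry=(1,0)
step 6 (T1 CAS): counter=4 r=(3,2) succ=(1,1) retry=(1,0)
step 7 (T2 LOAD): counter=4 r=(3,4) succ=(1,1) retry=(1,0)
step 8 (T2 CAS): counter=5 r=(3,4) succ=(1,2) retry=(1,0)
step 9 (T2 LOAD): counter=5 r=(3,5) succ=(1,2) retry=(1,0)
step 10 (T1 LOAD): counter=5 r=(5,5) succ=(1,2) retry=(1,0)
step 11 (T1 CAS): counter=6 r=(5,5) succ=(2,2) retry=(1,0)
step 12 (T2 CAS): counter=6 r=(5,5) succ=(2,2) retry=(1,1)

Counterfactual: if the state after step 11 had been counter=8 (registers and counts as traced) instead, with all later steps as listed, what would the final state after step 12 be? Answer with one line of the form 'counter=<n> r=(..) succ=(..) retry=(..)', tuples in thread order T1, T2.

counter=8 r=(5,5) succ=(2,2) retry=(1,1)

state after step 11 := counter=8 r=(5,5) succ=(2,2) retry=(1,0)
step 12 (T2 CAS): counter=8 r=(5,5) succ=(2,2) retry=(1,1)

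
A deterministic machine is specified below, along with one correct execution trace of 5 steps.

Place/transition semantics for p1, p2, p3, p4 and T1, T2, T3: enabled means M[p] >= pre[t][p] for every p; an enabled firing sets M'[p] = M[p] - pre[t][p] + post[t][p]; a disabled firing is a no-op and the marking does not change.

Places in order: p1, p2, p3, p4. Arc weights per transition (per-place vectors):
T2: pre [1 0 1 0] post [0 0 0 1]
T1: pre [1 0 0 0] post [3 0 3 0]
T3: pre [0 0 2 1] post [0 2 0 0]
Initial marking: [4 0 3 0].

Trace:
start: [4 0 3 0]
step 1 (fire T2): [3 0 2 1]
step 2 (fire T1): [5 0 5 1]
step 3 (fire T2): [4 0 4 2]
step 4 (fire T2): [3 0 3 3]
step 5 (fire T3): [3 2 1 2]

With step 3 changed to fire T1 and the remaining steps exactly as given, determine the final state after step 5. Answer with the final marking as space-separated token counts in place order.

(re-executing from step 3 with the substitution; state before step 3: [5 0 5 1])
step 3 (fire T1): [7 0 8 1]
step 4 (fire T2): [6 0 7 2]
step 5 (fire T3): [6 2 5 1]

6 2 5 1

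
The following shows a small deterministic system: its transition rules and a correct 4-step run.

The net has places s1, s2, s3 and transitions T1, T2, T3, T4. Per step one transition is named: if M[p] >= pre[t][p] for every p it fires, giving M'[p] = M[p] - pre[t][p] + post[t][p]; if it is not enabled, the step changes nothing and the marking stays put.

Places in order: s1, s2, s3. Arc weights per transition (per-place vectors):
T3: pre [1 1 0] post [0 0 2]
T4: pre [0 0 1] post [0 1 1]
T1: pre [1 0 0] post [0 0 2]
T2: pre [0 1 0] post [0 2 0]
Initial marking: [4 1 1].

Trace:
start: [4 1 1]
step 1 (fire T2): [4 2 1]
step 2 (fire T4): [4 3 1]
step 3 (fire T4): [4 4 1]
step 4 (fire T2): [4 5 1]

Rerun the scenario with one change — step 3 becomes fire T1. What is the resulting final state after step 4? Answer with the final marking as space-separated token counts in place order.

3 4 3

(re-executing from step 3 with the substitution; state before step 3: [4 3 1])
step 3 (fire T1): [3 3 3]
step 4 (fire T2): [3 4 3]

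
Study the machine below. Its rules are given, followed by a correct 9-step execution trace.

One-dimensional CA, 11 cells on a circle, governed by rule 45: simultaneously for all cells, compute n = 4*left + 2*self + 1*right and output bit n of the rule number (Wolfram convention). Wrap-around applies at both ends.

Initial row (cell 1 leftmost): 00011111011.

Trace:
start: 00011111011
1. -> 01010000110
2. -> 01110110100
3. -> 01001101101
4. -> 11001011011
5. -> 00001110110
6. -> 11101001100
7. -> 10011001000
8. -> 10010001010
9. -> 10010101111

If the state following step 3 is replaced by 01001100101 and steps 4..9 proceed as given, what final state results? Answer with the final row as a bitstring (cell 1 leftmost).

01110010110

state after step 3 := 01001100101
4. -> 11001000111
5. -> 00001010100
6. -> 11101111101
7. -> 00011000011
8. -> 01010011010
9. -> 01110010110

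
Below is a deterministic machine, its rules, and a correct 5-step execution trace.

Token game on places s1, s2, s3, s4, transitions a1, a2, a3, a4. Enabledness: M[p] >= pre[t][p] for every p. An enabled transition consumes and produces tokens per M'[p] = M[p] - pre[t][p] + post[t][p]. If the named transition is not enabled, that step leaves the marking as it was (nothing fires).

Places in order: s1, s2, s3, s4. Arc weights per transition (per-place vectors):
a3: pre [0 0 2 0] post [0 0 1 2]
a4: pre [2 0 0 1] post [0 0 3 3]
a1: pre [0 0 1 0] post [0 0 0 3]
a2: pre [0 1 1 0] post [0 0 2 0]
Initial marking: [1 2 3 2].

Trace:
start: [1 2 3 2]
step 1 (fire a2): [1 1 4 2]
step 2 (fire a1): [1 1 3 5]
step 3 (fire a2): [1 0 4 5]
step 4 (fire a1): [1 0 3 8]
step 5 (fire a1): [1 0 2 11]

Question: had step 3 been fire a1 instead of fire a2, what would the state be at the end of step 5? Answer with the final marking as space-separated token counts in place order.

(re-executing from step 3 with the substitution; state before step 3: [1 1 3 5])
step 3 (fire a1): [1 1 2 8]
step 4 (fire a1): [1 1 1 11]
step 5 (fire a1): [1 1 0 14]

1 1 0 14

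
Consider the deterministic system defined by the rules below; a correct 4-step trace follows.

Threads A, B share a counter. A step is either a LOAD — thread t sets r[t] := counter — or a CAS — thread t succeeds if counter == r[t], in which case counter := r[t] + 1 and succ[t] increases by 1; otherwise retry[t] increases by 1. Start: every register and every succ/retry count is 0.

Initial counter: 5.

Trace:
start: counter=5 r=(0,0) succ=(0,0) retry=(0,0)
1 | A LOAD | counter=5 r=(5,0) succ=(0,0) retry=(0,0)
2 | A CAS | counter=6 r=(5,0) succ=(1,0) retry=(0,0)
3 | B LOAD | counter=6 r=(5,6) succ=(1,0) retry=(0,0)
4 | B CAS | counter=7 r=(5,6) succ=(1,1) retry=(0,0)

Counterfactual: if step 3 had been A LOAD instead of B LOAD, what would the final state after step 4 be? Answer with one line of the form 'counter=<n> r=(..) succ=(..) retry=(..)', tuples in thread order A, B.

(re-executing from step 3 with the substitution; state before step 3: counter=6 r=(5,0) succ=(1,0) retry=(0,0))
3 | A LOAD | counter=6 r=(6,0) succ=(1,0) retry=(0,0)
4 | B CAS | counter=6 r=(6,0) succ=(1,0) retry=(0,1)

counter=6 r=(6,0) succ=(1,0) retry=(0,1)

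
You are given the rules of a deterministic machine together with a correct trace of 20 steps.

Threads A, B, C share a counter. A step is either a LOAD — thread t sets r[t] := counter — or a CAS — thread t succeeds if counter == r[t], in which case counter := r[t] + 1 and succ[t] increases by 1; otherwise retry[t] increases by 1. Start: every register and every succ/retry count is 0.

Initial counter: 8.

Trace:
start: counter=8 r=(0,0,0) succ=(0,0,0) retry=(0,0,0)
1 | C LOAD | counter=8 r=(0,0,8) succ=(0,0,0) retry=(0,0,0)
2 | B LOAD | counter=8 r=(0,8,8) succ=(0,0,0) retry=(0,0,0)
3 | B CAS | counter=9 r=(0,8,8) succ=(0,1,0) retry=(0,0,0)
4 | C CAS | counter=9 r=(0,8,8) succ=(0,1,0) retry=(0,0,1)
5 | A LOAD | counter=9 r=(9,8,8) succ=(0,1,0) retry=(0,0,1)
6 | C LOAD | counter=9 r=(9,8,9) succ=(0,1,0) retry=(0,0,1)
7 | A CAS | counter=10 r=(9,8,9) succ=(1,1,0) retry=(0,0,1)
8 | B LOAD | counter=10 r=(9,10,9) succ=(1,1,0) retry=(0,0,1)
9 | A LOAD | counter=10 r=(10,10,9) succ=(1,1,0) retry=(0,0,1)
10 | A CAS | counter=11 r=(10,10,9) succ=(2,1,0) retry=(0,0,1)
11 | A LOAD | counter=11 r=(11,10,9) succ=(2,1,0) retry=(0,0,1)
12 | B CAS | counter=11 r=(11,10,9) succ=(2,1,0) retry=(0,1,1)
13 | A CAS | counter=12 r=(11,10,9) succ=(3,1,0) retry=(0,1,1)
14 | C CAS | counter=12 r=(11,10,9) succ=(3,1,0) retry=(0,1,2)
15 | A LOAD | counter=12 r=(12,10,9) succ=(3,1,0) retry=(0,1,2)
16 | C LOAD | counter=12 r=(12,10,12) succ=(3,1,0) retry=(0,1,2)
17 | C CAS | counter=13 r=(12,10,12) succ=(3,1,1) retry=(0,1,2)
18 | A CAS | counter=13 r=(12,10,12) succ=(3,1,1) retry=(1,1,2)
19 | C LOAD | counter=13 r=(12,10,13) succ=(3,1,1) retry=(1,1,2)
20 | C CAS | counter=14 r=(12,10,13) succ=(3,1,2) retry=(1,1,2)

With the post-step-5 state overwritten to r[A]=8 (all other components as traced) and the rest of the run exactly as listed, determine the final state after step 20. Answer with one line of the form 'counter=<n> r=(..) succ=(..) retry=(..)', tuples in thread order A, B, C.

counter=13 r=(11,9,12) succ=(2,1,2) retry=(2,1,2)

state after step 5 := counter=9 r=(8,8,8) succ=(0,1,0) retry=(0,0,1)
6 | C LOAD | counter=9 r=(8,8,9) succ=(0,1,0) retry=(0,0,1)
7 | A CAS | counter=9 r=(8,8,9) succ=(0,1,0) retry=(1,0,1)
8 | B LOAD | counter=9 r=(8,9,9) succ=(0,1,0) retry=(1,0,1)
9 | A LOAD | counter=9 r=(9,9,9) succ=(0,1,0) retry=(1,0,1)
10 | A CAS | counter=10 r=(9,9,9) succ=(1,1,0) retry=(1,0,1)
11 | A LOAD | counter=10 r=(10,9,9) succ=(1,1,0) retry=(1,0,1)
12 | B CAS | counter=10 r=(10,9,9) succ=(1,1,0) retry=(1,1,1)
13 | A CAS | counter=11 r=(10,9,9) succ=(2,1,0) retry=(1,1,1)
14 | C CAS | counter=11 r=(10,9,9) succ=(2,1,0) retry=(1,1,2)
15 | A LOAD | counter=11 r=(11,9,9) succ=(2,1,0) retry=(1,1,2)
16 | C LOAD | counter=11 r=(11,9,11) succ=(2,1,0) retry=(1,1,2)
17 | C CAS | counter=12 r=(11,9,11) succ=(2,1,1) retry=(1,1,2)
18 | A CAS | counter=12 r=(11,9,11) succ=(2,1,1) retry=(2,1,2)
19 | C LOAD | counter=12 r=(11,9,12) succ=(2,1,1) retry=(2,1,2)
20 | C CAS | counter=13 r=(11,9,12) succ=(2,1,2) retry=(2,1,2)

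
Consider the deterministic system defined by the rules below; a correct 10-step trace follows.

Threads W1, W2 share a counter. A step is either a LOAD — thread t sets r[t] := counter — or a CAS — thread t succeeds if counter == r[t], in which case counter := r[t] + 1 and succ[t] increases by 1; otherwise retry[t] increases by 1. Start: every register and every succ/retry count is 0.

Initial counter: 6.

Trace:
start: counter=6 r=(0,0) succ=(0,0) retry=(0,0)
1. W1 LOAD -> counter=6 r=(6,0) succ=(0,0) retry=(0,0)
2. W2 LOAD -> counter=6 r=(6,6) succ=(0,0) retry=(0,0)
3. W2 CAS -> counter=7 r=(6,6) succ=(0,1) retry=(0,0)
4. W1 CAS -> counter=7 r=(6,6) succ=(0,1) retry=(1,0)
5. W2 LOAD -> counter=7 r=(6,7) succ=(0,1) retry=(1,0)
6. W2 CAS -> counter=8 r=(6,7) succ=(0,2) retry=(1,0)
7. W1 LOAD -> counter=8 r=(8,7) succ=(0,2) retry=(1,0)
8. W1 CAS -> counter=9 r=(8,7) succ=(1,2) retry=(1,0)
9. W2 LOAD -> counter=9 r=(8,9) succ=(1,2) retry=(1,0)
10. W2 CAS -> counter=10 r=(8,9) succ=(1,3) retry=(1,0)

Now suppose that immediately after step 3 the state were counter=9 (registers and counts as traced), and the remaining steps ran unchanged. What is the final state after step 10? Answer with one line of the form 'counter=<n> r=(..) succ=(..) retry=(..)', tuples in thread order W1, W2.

state after step 3 := counter=9 r=(6,6) succ=(0,1) retry=(0,0)
4. W1 CAS -> counter=9 r=(6,6) succ=(0,1) retry=(1,0)
5. W2 LOAD -> counter=9 r=(6,9) succ=(0,1) retry=(1,0)
6. W2 CAS -> counter=10 r=(6,9) succ=(0,2) retry=(1,0)
7. W1 LOAD -> counter=10 r=(10,9) succ=(0,2) retry=(1,0)
8. W1 CAS -> counter=11 r=(10,9) succ=(1,2) retry=(1,0)
9. W2 LOAD -> counter=11 r=(10,11) succ=(1,2) retry=(1,0)
10. W2 CAS -> counter=12 r=(10,11) succ=(1,3) retry=(1,0)

counter=12 r=(10,11) succ=(1,3) retry=(1,0)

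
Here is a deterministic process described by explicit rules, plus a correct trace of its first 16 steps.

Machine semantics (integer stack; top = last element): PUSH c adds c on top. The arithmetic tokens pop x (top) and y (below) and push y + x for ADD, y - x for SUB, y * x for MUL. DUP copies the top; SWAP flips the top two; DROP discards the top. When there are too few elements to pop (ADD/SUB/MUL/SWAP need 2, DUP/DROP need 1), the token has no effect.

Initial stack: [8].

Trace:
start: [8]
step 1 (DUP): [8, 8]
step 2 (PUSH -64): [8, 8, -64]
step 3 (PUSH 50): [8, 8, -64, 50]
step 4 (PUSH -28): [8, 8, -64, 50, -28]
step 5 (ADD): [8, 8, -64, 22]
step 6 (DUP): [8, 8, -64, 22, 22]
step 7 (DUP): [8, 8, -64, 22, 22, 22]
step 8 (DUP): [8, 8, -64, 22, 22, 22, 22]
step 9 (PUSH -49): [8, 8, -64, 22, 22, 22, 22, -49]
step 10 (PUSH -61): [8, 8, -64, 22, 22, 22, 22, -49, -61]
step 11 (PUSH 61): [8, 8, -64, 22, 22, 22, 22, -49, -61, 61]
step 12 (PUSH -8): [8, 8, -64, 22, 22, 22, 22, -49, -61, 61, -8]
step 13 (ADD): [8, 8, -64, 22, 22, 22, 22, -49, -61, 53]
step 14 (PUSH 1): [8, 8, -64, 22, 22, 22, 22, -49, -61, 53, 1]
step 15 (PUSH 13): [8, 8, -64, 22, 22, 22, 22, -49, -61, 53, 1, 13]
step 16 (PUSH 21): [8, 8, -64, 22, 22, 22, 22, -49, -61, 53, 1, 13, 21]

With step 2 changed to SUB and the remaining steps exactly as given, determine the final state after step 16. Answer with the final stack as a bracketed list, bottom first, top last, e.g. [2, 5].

(re-executing from step 2 with the substitution; state before step 2: [8, 8])
step 2 (SUB): [0]
step 3 (PUSH 50): [0, 50]
step 4 (PUSH -28): [0, 50, -28]
step 5 (ADD): [0, 22]
step 6 (DUP): [0, 22, 22]
step 7 (DUP): [0, 22, 22, 22]
step 8 (DUP): [0, 22, 22, 22, 22]
step 9 (PUSH -49): [0, 22, 22, 22, 22, -49]
step 10 (PUSH -61): [0, 22, 22, 22, 22, -49, -61]
step 11 (PUSH 61): [0, 22, 22, 22, 22, -49, -61, 61]
step 12 (PUSH -8): [0, 22, 22, 22, 22, -49, -61, 61, -8]
step 13 (ADD): [0, 22, 22, 22, 22, -49, -61, 53]
step 14 (PUSH 1): [0, 22, 22, 22, 22, -49, -61, 53, 1]
step 15 (PUSH 13): [0, 22, 22, 22, 22, -49, -61, 53, 1, 13]
step 16 (PUSH 21): [0, 22, 22, 22, 22, -49, -61, 53, 1, 13, 21]

[0, 22, 22, 22, 22, -49, -61, 53, 1, 13, 21]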